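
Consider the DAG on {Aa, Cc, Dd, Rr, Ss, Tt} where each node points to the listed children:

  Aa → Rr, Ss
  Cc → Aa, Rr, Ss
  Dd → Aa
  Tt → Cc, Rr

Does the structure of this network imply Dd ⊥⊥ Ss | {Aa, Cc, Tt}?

4 paths connect Dd and Ss; each must be blocked for d-separation to hold:
  1. Dd → Aa → Rr ← Tt → Cc → Ss — Aa:chain[blocks]; Rr:collider[blocks]; Tt:fork[blocks]; Cc:chain[blocks] ⇒ blocked
  2. Dd → Aa → Rr ← Cc → Ss — Aa:chain[blocks]; Rr:collider[blocks]; Cc:fork[blocks] ⇒ blocked
  3. Dd → Aa → Ss — Aa:chain[blocks] ⇒ blocked
  4. Dd → Aa ← Cc → Ss — Aa:collider[open]; Cc:fork[blocks] ⇒ blocked
Every path is blocked, so Dd and Ss are d-separated given {Aa, Cc, Tt}.

Yes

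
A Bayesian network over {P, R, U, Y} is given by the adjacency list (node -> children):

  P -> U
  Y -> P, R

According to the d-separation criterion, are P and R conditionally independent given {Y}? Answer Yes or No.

Yes

The only undirected path from P to R is:
Path 1: P ← Y → R
  Y is a fork here and Y is conditioned on, so the path is blocked at Y.
Every path is blocked, so P and R are d-separated given {Y}.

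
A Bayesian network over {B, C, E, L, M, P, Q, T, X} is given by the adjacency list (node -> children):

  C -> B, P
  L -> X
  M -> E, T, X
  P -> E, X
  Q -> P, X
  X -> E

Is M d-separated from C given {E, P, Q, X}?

Enumerating the 6 paths from M to C and testing each for blocking by {E, P, Q, X}:
Path 1: M → X ← P ← C
  P is a chain here and P is conditioned on, so the path is blocked at P.
Path 2: M → X → E ← P ← C
  X is a chain here and X is conditioned on, so the path is blocked at X.
Path 3: M → X ← Q → P ← C
  Q is a fork here and Q is conditioned on, so the path is blocked at Q.
Path 4: M → E ← P ← C
  P is a chain here and P is conditioned on, so the path is blocked at P.
Path 5: M → E ← X ← P ← C
  X is a chain here and X is conditioned on, so the path is blocked at X.
Path 6: M → E ← X ← Q → P ← C
  X is a chain here and X is conditioned on, so the path is blocked at X.
Every path is blocked, so M and C are d-separated given {E, P, Q, X}.

Yes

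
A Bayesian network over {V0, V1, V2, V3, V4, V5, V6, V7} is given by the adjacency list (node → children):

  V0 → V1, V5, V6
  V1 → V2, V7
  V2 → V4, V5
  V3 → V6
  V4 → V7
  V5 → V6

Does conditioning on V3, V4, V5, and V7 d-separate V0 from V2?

There are 4 undirected paths between V0 and V2; checking each against the conditioning set {V3, V4, V5, V7}:
Path 1: V0 → V5 ← V2
  V5 is a collider and V5 is conditioned on, which opens it — no node blocks this path, so it is active.
Path 2: V0 → V6 ← V5 ← V2
  V6 is a collider here and neither V6 nor any of its descendants is conditioned on, so the collider stays closed — the path is blocked at V6.
Path 3: V0 → V1 → V7 ← V4 ← V2
  V4 is a chain here and V4 is conditioned on, so the path is blocked at V4.
Path 4: V0 → V1 → V2
  V1 is a chain and V1 is not conditioned on — no node blocks this path, so it is active.
Since the path V0 → V5 ← V2 is active, V0 and V2 are not d-separated given {V3, V4, V5, V7}.

No — V0 and V2 are not d-separated given {V3, V4, V5, V7}.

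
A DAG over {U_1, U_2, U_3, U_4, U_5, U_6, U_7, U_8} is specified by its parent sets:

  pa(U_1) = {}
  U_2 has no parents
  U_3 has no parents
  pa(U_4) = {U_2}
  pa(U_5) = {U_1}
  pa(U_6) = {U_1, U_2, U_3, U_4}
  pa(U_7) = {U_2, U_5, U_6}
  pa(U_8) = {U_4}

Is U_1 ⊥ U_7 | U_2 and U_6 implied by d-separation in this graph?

No — U_1 and U_7 are not d-separated given {U_2, U_6}.

Enumerating the 4 paths from U_1 to U_7 and testing each for blocking by {U_2, U_6}:
  1. U_1 → U_6 ← U_4 ← U_2 → U_7 — U_6:collider[open]; U_4:chain[open]; U_2:fork[blocks] ⇒ blocked
  2. U_1 → U_6 ← U_2 → U_7 — U_6:collider[open]; U_2:fork[blocks] ⇒ blocked
  3. U_1 → U_6 → U_7 — U_6:chain[blocks] ⇒ blocked
  4. U_1 → U_5 → U_7 — U_5:chain[open] ⇒ active
Because an active path exists, U_1 and U_7 are not d-separated.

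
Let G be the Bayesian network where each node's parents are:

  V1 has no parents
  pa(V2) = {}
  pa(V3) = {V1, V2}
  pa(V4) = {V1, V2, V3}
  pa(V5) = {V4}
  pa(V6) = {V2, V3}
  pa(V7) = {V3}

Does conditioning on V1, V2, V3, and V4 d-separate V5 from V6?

There are 6 undirected paths between V5 and V6; checking each against the conditioning set {V1, V2, V3, V4}:
Path 1: V5 ← V4 ← V3 ← V2 → V6
  V4 is a chain here and V4 is conditioned on, so the path is blocked at V4.
Path 2: V5 ← V4 ← V3 → V6
  V4 is a chain here and V4 is conditioned on, so the path is blocked at V4.
Path 3: V5 ← V4 ← V2 → V3 → V6
  V4 is a chain here and V4 is conditioned on, so the path is blocked at V4.
Path 4: V5 ← V4 ← V2 → V6
  V4 is a chain here and V4 is conditioned on, so the path is blocked at V4.
Path 5: V5 ← V4 ← V1 → V3 ← V2 → V6
  V4 is a chain here and V4 is conditioned on, so the path is blocked at V4.
Path 6: V5 ← V4 ← V1 → V3 → V6
  V4 is a chain here and V4 is conditioned on, so the path is blocked at V4.
Since every path is blocked, d-separation holds.

Yes — V5 and V6 are d-separated given {V1, V2, V3, V4}.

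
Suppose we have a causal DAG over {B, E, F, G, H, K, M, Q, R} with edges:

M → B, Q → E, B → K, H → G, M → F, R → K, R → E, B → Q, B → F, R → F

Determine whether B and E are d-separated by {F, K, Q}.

4 paths connect B and E; each must be blocked for d-separation to hold:
Path 1: B → K ← R → E
  K is a collider and K is conditioned on, which opens it; R is a fork and R is not conditioned on — no node blocks this path, so it is active.
Path 2: B ← M → F ← R → E
  M is a fork and M is not conditioned on; F is a collider and F is conditioned on, which opens it; R is a fork and R is not conditioned on — no node blocks this path, so it is active.
Path 3: B → F ← R → E
  F is a collider and F is conditioned on, which opens it; R is a fork and R is not conditioned on — no node blocks this path, so it is active.
Path 4: B → Q → E
  Q is a chain here and Q is conditioned on, so the path is blocked at Q.
At least one path is unblocked, so d-separation fails.

No — B and E are not d-separated given {F, K, Q}.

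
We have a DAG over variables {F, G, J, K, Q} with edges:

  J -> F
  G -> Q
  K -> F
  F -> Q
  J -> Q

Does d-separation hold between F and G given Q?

No — F and G are not d-separated given {Q}.

We examine all 2 paths between F and G:
Path 1: F → Q ← G
  Q is a collider and Q is conditioned on, which opens it — no node blocks this path, so it is active.
Path 2: F ← J → Q ← G
  J is a fork and J is not conditioned on; Q is a collider and Q is conditioned on, which opens it — no node blocks this path, so it is active.
Since the path F → Q ← G is active, F and G are not d-separated given {Q}.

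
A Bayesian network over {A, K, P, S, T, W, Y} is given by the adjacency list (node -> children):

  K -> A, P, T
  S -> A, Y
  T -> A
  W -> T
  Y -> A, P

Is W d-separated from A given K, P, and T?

Yes

We examine all 4 paths between W and A:
Path 1: W → T ← K → A
  K is a fork here and K is conditioned on, so the path is blocked at K.
Path 2: W → T ← K → P ← Y ← S → A
  K is a fork here and K is conditioned on, so the path is blocked at K.
Path 3: W → T ← K → P ← Y → A
  K is a fork here and K is conditioned on, so the path is blocked at K.
Path 4: W → T → A
  T is a chain here and T is conditioned on, so the path is blocked at T.
All paths are blocked; W ⊥ A | {K, P, T} holds.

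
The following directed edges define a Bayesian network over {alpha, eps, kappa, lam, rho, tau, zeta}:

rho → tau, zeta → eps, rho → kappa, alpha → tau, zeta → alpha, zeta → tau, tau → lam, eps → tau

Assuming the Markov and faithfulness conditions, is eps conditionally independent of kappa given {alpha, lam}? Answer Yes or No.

3 paths connect eps and kappa; each must be blocked for d-separation to hold:
Path 1: eps → tau ← rho → kappa
  tau is a collider and its descendant lam is conditioned on, which opens it; rho is a fork and rho is not conditioned on — no node blocks this path, so it is active.
Path 2: eps ← zeta → tau ← rho → kappa
  zeta is a fork and zeta is not conditioned on; tau is a collider and its descendant lam is conditioned on, which opens it; rho is a fork and rho is not conditioned on — no node blocks this path, so it is active.
Path 3: eps ← zeta → alpha → tau ← rho → kappa
  alpha is a chain here and alpha is conditioned on, so the path is blocked at alpha.
Since the path eps → tau ← rho → kappa is active, eps and kappa are not d-separated given {alpha, lam}.

No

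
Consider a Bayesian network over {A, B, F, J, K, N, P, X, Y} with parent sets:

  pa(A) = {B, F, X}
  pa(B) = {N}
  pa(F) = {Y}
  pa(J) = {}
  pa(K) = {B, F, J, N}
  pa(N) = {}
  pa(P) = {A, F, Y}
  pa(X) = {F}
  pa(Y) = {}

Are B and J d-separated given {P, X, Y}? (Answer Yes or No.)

6 paths connect B and J; each must be blocked for d-separation to hold:
Path 1: B → K ← J
  K is a collider here and neither K nor any of its descendants is conditioned on, so the collider stays closed — the path is blocked at K.
Path 2: B → A → P ← Y → F → K ← J
  Y is a fork here and Y is conditioned on, so the path is blocked at Y.
Path 3: B → A → P ← F → K ← J
  K is a collider here and neither K nor any of its descendants is conditioned on, so the collider stays closed — the path is blocked at K.
Path 4: B → A ← X ← F → K ← J
  X is a chain here and X is conditioned on, so the path is blocked at X.
Path 5: B → A ← F → K ← J
  K is a collider here and neither K nor any of its descendants is conditioned on, so the collider stays closed — the path is blocked at K.
Path 6: B ← N → K ← J
  K is a collider here and neither K nor any of its descendants is conditioned on, so the collider stays closed — the path is blocked at K.
Since every path is blocked, d-separation holds.

Yes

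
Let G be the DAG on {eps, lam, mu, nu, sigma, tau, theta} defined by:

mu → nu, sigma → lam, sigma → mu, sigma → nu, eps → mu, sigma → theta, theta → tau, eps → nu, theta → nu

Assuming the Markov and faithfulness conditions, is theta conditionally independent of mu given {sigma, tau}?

Yes

Enumerating the 6 paths from theta to mu and testing each for blocking by {sigma, tau}:
Path 1: theta ← sigma → mu
  sigma is a fork here and sigma is conditioned on, so the path is blocked at sigma.
Path 2: theta ← sigma → nu ← mu
  sigma is a fork here and sigma is conditioned on, so the path is blocked at sigma.
Path 3: theta ← sigma → nu ← eps → mu
  sigma is a fork here and sigma is conditioned on, so the path is blocked at sigma.
Path 4: theta → nu ← sigma → mu
  nu is a collider here and neither nu nor any of its descendants is conditioned on, so the collider stays closed — the path is blocked at nu.
Path 5: theta → nu ← mu
  nu is a collider here and neither nu nor any of its descendants is conditioned on, so the collider stays closed — the path is blocked at nu.
Path 6: theta → nu ← eps → mu
  nu is a collider here and neither nu nor any of its descendants is conditioned on, so the collider stays closed — the path is blocked at nu.
Since every path is blocked, d-separation holds.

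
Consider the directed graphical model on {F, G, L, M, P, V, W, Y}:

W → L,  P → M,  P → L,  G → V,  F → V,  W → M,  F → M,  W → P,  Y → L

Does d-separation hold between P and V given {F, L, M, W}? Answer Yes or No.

Yes

3 paths connect P and V; each must be blocked for d-separation to hold:
Path 1: P → M ← F → V
  F is a fork here and F is conditioned on, so the path is blocked at F.
Path 2: P ← W → M ← F → V
  W is a fork here and W is conditioned on, so the path is blocked at W.
Path 3: P → L ← W → M ← F → V
  W is a fork here and W is conditioned on, so the path is blocked at W.
Every path is blocked, so P and V are d-separated given {F, L, M, W}.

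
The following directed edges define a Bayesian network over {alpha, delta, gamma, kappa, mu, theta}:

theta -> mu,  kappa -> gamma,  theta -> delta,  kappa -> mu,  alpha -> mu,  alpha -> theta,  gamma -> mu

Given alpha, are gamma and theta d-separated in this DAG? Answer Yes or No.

There are 4 undirected paths between gamma and theta; checking each against the conditioning set {alpha}:
  1. gamma → mu ← alpha → theta — mu:collider[blocks]; alpha:fork[blocks] ⇒ blocked
  2. gamma → mu ← theta — mu:collider[blocks] ⇒ blocked
  3. gamma ← kappa → mu ← alpha → theta — kappa:fork[open]; mu:collider[blocks]; alpha:fork[blocks] ⇒ blocked
  4. gamma ← kappa → mu ← theta — kappa:fork[open]; mu:collider[blocks] ⇒ blocked
All paths are blocked; gamma ⊥ theta | {alpha} holds.

Yes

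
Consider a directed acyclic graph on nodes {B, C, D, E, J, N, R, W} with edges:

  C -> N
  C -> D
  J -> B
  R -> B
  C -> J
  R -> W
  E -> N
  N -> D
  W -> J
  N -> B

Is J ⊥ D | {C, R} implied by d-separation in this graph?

Yes

Enumerating the 6 paths from J to D and testing each for blocking by {C, R}:
Path 1: J ← W ← R → B ← N → D
  R is a fork here and R is conditioned on, so the path is blocked at R.
Path 2: J ← W ← R → B ← N ← C → D
  R is a fork here and R is conditioned on, so the path is blocked at R.
Path 3: J ← C → D
  C is a fork here and C is conditioned on, so the path is blocked at C.
Path 4: J ← C → N → D
  C is a fork here and C is conditioned on, so the path is blocked at C.
Path 5: J → B ← N → D
  B is a collider here and neither B nor any of its descendants is conditioned on, so the collider stays closed — the path is blocked at B.
Path 6: J → B ← N ← C → D
  B is a collider here and neither B nor any of its descendants is conditioned on, so the collider stays closed — the path is blocked at B.
Since every path is blocked, d-separation holds.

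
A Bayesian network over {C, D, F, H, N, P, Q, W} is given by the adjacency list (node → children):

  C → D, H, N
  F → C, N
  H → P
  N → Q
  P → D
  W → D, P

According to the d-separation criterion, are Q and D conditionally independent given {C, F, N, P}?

Enumerating the 6 paths from Q to D and testing each for blocking by {C, F, N, P}:
Path 1: Q ← N ← C → H → P ← W → D
  N is a chain here and N is conditioned on, so the path is blocked at N.
Path 2: Q ← N ← C → H → P → D
  N is a chain here and N is conditioned on, so the path is blocked at N.
Path 3: Q ← N ← C → D
  N is a chain here and N is conditioned on, so the path is blocked at N.
Path 4: Q ← N ← F → C → H → P ← W → D
  N is a chain here and N is conditioned on, so the path is blocked at N.
Path 5: Q ← N ← F → C → H → P → D
  N is a chain here and N is conditioned on, so the path is blocked at N.
Path 6: Q ← N ← F → C → D
  N is a chain here and N is conditioned on, so the path is blocked at N.
Since every path is blocked, d-separation holds.

Yes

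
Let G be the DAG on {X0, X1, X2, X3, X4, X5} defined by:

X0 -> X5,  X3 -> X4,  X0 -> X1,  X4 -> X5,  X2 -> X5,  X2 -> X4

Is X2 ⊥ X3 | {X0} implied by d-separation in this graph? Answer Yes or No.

There are 2 undirected paths between X2 and X3; checking each against the conditioning set {X0}:
Path 1: X2 → X5 ← X4 ← X3
  X5 is a collider here and neither X5 nor any of its descendants is conditioned on, so the collider stays closed — the path is blocked at X5.
Path 2: X2 → X4 ← X3
  X4 is a collider here and neither X4 nor any of its descendants is conditioned on, so the collider stays closed — the path is blocked at X4.
Since every path is blocked, d-separation holds.

Yes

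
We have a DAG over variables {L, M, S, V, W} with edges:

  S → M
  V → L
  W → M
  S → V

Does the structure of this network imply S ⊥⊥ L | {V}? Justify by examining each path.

Yes

There is one path between S and L:
Path 1: S → V → L
  V is a chain here and V is conditioned on, so the path is blocked at V.
Since every path is blocked, d-separation holds.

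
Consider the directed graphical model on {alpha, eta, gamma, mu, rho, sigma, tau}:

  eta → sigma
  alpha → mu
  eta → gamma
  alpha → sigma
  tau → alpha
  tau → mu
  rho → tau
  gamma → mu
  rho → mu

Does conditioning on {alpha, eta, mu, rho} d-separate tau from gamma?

There are 6 undirected paths between tau and gamma; checking each against the conditioning set {alpha, eta, mu, rho}:
Path 1: tau → mu ← alpha → sigma ← eta → gamma
  alpha is a fork here and alpha is conditioned on, so the path is blocked at alpha.
Path 2: tau → mu ← gamma
  mu is a collider and mu is conditioned on, which opens it — no node blocks this path, so it is active.
Path 3: tau → alpha → sigma ← eta → gamma
  alpha is a chain here and alpha is conditioned on, so the path is blocked at alpha.
Path 4: tau → alpha → mu ← gamma
  alpha is a chain here and alpha is conditioned on, so the path is blocked at alpha.
Path 5: tau ← rho → mu ← alpha → sigma ← eta → gamma
  rho is a fork here and rho is conditioned on, so the path is blocked at rho.
Path 6: tau ← rho → mu ← gamma
  rho is a fork here and rho is conditioned on, so the path is blocked at rho.
Since the path tau → mu ← gamma is active, tau and gamma are not d-separated given {alpha, eta, mu, rho}.

No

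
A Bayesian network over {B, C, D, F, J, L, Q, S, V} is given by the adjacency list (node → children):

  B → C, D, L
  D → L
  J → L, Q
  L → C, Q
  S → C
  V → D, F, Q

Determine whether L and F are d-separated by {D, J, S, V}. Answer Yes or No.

5 paths connect L and F; each must be blocked for d-separation to hold:
Path 1: L → C ← B → D ← V → F
  C is a collider here and neither C nor any of its descendants is conditioned on, so the collider stays closed — the path is blocked at C.
Path 2: L → Q ← V → F
  Q is a collider here and neither Q nor any of its descendants is conditioned on, so the collider stays closed — the path is blocked at Q.
Path 3: L ← B → D ← V → F
  V is a fork here and V is conditioned on, so the path is blocked at V.
Path 4: L ← D ← V → F
  D is a chain here and D is conditioned on, so the path is blocked at D.
Path 5: L ← J → Q ← V → F
  J is a fork here and J is conditioned on, so the path is blocked at J.
Since every path is blocked, d-separation holds.

Yes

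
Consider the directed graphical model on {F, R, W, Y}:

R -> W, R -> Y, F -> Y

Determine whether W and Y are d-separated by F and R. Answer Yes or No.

The only undirected path from W to Y is:
Path 1: W ← R → Y
  R is a fork here and R is conditioned on, so the path is blocked at R.
All paths are blocked; W ⊥ Y | {F, R} holds.

Yes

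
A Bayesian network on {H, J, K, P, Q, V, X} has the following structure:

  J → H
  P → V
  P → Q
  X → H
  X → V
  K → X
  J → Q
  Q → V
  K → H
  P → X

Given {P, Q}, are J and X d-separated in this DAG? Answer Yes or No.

Yes

We examine all 6 paths between J and X:
Path 1: J → Q ← P → V ← X
  P is a fork here and P is conditioned on, so the path is blocked at P.
Path 2: J → Q ← P → X
  P is a fork here and P is conditioned on, so the path is blocked at P.
Path 3: J → Q → V ← P → X
  Q is a chain here and Q is conditioned on, so the path is blocked at Q.
Path 4: J → Q → V ← X
  Q is a chain here and Q is conditioned on, so the path is blocked at Q.
Path 5: J → H ← K → X
  H is a collider here and neither H nor any of its descendants is conditioned on, so the collider stays closed — the path is blocked at H.
Path 6: J → H ← X
  H is a collider here and neither H nor any of its descendants is conditioned on, so the collider stays closed — the path is blocked at H.
Every path is blocked, so J and X are d-separated given {P, Q}.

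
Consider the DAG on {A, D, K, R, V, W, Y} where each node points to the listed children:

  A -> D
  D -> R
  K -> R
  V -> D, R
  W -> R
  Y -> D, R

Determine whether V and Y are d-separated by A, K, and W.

Yes — V and Y are d-separated given {A, K, W}.

4 paths connect V and Y; each must be blocked for d-separation to hold:
  1. V → R ← D ← Y — R:collider[blocks]; D:chain[open] ⇒ blocked
  2. V → R ← Y — R:collider[blocks] ⇒ blocked
  3. V → D → R ← Y — D:chain[open]; R:collider[blocks] ⇒ blocked
  4. V → D ← Y — D:collider[blocks] ⇒ blocked
Every path is blocked, so V and Y are d-separated given {A, K, W}.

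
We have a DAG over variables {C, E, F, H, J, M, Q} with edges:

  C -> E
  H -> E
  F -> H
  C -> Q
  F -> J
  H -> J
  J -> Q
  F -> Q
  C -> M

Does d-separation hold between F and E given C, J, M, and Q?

6 paths connect F and E; each must be blocked for d-separation to hold:
Path 1: F → Q ← C → E
  C is a fork here and C is conditioned on, so the path is blocked at C.
Path 2: F → Q ← J ← H → E
  J is a chain here and J is conditioned on, so the path is blocked at J.
Path 3: F → H → E
  H is a chain and H is not conditioned on — no node blocks this path, so it is active.
Path 4: F → H → J → Q ← C → E
  J is a chain here and J is conditioned on, so the path is blocked at J.
Path 5: F → J → Q ← C → E
  J is a chain here and J is conditioned on, so the path is blocked at J.
Path 6: F → J ← H → E
  J is a collider and J is conditioned on, which opens it; H is a fork and H is not conditioned on — no node blocks this path, so it is active.
Since the path F → H → E is active, F and E are not d-separated given {C, J, M, Q}.

No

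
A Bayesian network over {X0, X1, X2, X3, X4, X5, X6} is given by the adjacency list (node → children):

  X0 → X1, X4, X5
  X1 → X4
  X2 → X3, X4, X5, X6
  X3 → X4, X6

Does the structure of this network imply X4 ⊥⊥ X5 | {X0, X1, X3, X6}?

There are 5 undirected paths between X4 and X5; checking each against the conditioning set {X0, X1, X3, X6}:
Path 1: X4 ← X1 ← X0 → X5
  X1 is a chain here and X1 is conditioned on, so the path is blocked at X1.
Path 2: X4 ← X0 → X5
  X0 is a fork here and X0 is conditioned on, so the path is blocked at X0.
Path 3: X4 ← X3 → X6 ← X2 → X5
  X3 is a fork here and X3 is conditioned on, so the path is blocked at X3.
Path 4: X4 ← X3 ← X2 → X5
  X3 is a chain here and X3 is conditioned on, so the path is blocked at X3.
Path 5: X4 ← X2 → X5
  X2 is a fork and X2 is not conditioned on — no node blocks this path, so it is active.
Since the path X4 ← X2 → X5 is active, X4 and X5 are not d-separated given {X0, X1, X3, X6}.

No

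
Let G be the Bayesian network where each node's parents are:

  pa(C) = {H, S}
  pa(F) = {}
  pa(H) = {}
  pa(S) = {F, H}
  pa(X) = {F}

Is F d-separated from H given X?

Enumerating the 2 paths from F to H and testing each for blocking by {X}:
Path 1: F → S → C ← H
  C is a collider here and neither C nor any of its descendants is conditioned on, so the collider stays closed — the path is blocked at C.
Path 2: F → S ← H
  S is a collider here and neither S nor any of its descendants is conditioned on, so the collider stays closed — the path is blocked at S.
Every path is blocked, so F and H are d-separated given {X}.

Yes — F and H are d-separated given {X}.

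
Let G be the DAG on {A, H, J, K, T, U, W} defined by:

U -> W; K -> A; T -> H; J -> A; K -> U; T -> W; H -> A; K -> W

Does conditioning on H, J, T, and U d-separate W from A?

There are 3 undirected paths between W and A; checking each against the conditioning set {H, J, T, U}:
Path 1: W ← T → H → A
  T is a fork here and T is conditioned on, so the path is blocked at T.
Path 2: W ← K → A
  K is a fork and K is not conditioned on — no node blocks this path, so it is active.
Path 3: W ← U ← K → A
  U is a chain here and U is conditioned on, so the path is blocked at U.
Because an active path exists, W and A are not d-separated.

No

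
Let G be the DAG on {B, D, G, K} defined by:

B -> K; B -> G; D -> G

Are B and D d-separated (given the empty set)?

Only one path connects B and D:
  1. B → G ← D — G:collider[blocks] ⇒ blocked
Since every path is blocked, d-separation holds.

Yes — B and D are d-separated given ∅.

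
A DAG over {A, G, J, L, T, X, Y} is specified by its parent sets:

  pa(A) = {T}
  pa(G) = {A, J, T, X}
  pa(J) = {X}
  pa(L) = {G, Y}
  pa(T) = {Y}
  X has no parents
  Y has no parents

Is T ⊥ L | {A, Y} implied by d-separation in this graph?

No

3 paths connect T and L; each must be blocked for d-separation to hold:
  1. T → A → G → L — A:chain[blocks]; G:chain[open] ⇒ blocked
  2. T ← Y → L — Y:fork[blocks] ⇒ blocked
  3. T → G → L — G:chain[open] ⇒ active
Since the path T → G → L is active, T and L are not d-separated given {A, Y}.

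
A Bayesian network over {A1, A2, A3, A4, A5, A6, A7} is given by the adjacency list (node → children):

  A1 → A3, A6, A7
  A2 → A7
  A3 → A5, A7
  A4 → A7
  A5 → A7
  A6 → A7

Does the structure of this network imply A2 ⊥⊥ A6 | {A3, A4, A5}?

Yes — A2 and A6 are d-separated given {A3, A4, A5}.

There are 4 undirected paths between A2 and A6; checking each against the conditioning set {A3, A4, A5}:
Path 1: A2 → A7 ← A3 ← A1 → A6
  A7 is a collider here and neither A7 nor any of its descendants is conditioned on, so the collider stays closed — the path is blocked at A7.
Path 2: A2 → A7 ← A1 → A6
  A7 is a collider here and neither A7 nor any of its descendants is conditioned on, so the collider stays closed — the path is blocked at A7.
Path 3: A2 → A7 ← A6
  A7 is a collider here and neither A7 nor any of its descendants is conditioned on, so the collider stays closed — the path is blocked at A7.
Path 4: A2 → A7 ← A5 ← A3 ← A1 → A6
  A7 is a collider here and neither A7 nor any of its descendants is conditioned on, so the collider stays closed — the path is blocked at A7.
Every path is blocked, so A2 and A6 are d-separated given {A3, A4, A5}.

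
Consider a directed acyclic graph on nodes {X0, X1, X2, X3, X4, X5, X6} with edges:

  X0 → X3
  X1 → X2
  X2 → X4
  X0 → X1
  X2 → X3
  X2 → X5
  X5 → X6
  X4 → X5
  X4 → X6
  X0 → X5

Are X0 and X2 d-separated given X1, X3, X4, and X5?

We examine all 5 paths between X0 and X2:
  1. X0 → X5 ← X4 ← X2 — X5:collider[open]; X4:chain[blocks] ⇒ blocked
  2. X0 → X5 → X6 ← X4 ← X2 — X5:chain[blocks]; X6:collider[blocks]; X4:chain[blocks] ⇒ blocked
  3. X0 → X5 ← X2 — X5:collider[open] ⇒ active
  4. X0 → X3 ← X2 — X3:collider[open] ⇒ active
  5. X0 → X1 → X2 — X1:chain[blocks] ⇒ blocked
Since the path X0 → X5 ← X2 is active, X0 and X2 are not d-separated given {X1, X3, X4, X5}.

No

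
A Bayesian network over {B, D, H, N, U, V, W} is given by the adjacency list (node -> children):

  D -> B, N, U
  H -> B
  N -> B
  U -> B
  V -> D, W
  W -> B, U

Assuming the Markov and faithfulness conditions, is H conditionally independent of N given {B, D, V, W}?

Enumerating the 6 paths from H to N and testing each for blocking by {B, D, V, W}:
Path 1: H → B ← D → N
  D is a fork here and D is conditioned on, so the path is blocked at D.
Path 2: H → B ← U ← D → N
  D is a fork here and D is conditioned on, so the path is blocked at D.
Path 3: H → B ← U ← W ← V → D → N
  W is a chain here and W is conditioned on, so the path is blocked at W.
Path 4: H → B ← W ← V → D → N
  W is a chain here and W is conditioned on, so the path is blocked at W.
Path 5: H → B ← W → U ← D → N
  W is a fork here and W is conditioned on, so the path is blocked at W.
Path 6: H → B ← N
  B is a collider and B is conditioned on, which opens it — no node blocks this path, so it is active.
Since the path H → B ← N is active, H and N are not d-separated given {B, D, V, W}.

No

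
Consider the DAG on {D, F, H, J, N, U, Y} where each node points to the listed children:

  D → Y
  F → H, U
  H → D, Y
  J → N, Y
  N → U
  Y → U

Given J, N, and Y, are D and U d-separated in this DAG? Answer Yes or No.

No

There are 6 undirected paths between D and U; checking each against the conditioning set {J, N, Y}:
Path 1: D ← H ← F → U
  H is a chain and H is not conditioned on; F is a fork and F is not conditioned on — no node blocks this path, so it is active.
Path 2: D ← H → Y ← J → N → U
  J is a fork here and J is conditioned on, so the path is blocked at J.
Path 3: D ← H → Y → U
  Y is a chain here and Y is conditioned on, so the path is blocked at Y.
Path 4: D → Y ← H ← F → U
  Y is a collider and Y is conditioned on, which opens it; H is a chain and H is not conditioned on; F is a fork and F is not conditioned on — no node blocks this path, so it is active.
Path 5: D → Y ← J → N → U
  J is a fork here and J is conditioned on, so the path is blocked at J.
Path 6: D → Y → U
  Y is a chain here and Y is conditioned on, so the path is blocked at Y.
Since the path D ← H ← F → U is active, D and U are not d-separated given {J, N, Y}.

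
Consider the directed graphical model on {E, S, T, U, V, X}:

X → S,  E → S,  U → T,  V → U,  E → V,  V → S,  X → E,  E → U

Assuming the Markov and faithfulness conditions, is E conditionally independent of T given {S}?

We examine all 4 paths between E and T:
  1. E → S ← V → U → T — S:collider[open]; V:fork[open]; U:chain[open] ⇒ active
  2. E ← X → S ← V → U → T — X:fork[open]; S:collider[open]; V:fork[open]; U:chain[open] ⇒ active
  3. E → V → U → T — V:chain[open]; U:chain[open] ⇒ active
  4. E → U → T — U:chain[open] ⇒ active
Because an active path exists, E and T are not d-separated.

No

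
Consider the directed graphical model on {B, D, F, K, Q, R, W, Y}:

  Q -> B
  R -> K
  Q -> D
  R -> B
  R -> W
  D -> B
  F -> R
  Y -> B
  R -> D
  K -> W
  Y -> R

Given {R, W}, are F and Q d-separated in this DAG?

There are 6 undirected paths between F and Q; checking each against the conditioning set {R, W}:
Path 1: F → R → B ← Q
  R is a chain here and R is conditioned on, so the path is blocked at R.
Path 2: F → R → B ← D ← Q
  R is a chain here and R is conditioned on, so the path is blocked at R.
Path 3: F → R → D → B ← Q
  R is a chain here and R is conditioned on, so the path is blocked at R.
Path 4: F → R → D ← Q
  R is a chain here and R is conditioned on, so the path is blocked at R.
Path 5: F → R ← Y → B ← Q
  B is a collider here and neither B nor any of its descendants is conditioned on, so the collider stays closed — the path is blocked at B.
Path 6: F → R ← Y → B ← D ← Q
  B is a collider here and neither B nor any of its descendants is conditioned on, so the collider stays closed — the path is blocked at B.
Every path is blocked, so F and Q are d-separated given {R, W}.

Yes — F and Q are d-separated given {R, W}.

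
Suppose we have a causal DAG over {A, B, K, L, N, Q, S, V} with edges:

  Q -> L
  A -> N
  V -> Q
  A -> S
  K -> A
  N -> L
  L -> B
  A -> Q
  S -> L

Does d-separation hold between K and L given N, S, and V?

No

We examine all 3 paths between K and L:
Path 1: K → A → N → L
  N is a chain here and N is conditioned on, so the path is blocked at N.
Path 2: K → A → S → L
  S is a chain here and S is conditioned on, so the path is blocked at S.
Path 3: K → A → Q → L
  A is a chain and A is not conditioned on; Q is a chain and Q is not conditioned on — no node blocks this path, so it is active.
Because an active path exists, K and L are not d-separated.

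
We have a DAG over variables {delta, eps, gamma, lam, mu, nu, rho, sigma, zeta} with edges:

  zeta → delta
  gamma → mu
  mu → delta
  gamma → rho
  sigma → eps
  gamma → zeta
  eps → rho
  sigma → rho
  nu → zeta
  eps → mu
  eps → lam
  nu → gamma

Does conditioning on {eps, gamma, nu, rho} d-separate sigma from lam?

Yes

There are 5 undirected paths between sigma and lam; checking each against the conditioning set {eps, gamma, nu, rho}:
Path 1: sigma → rho ← eps → lam
  eps is a fork here and eps is conditioned on, so the path is blocked at eps.
Path 2: sigma → rho ← gamma → zeta → delta ← mu ← eps → lam
  gamma is a fork here and gamma is conditioned on, so the path is blocked at gamma.
Path 3: sigma → rho ← gamma → mu ← eps → lam
  gamma is a fork here and gamma is conditioned on, so the path is blocked at gamma.
Path 4: sigma → rho ← gamma ← nu → zeta → delta ← mu ← eps → lam
  gamma is a chain here and gamma is conditioned on, so the path is blocked at gamma.
Path 5: sigma → eps → lam
  eps is a chain here and eps is conditioned on, so the path is blocked at eps.
Every path is blocked, so sigma and lam are d-separated given {eps, gamma, nu, rho}.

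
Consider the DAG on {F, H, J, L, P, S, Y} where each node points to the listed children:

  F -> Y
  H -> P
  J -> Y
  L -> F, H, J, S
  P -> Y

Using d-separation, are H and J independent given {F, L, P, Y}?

Enumerating the 4 paths from H to J and testing each for blocking by {F, L, P, Y}:
  1. H → P → Y ← J — P:chain[blocks]; Y:collider[open] ⇒ blocked
  2. H → P → Y ← F ← L → J — P:chain[blocks]; Y:collider[open]; F:chain[blocks]; L:fork[blocks] ⇒ blocked
  3. H ← L → J — L:fork[blocks] ⇒ blocked
  4. H ← L → F → Y ← J — L:fork[blocks]; F:chain[blocks]; Y:collider[open] ⇒ blocked
Every path is blocked, so H and J are d-separated given {F, L, P, Y}.

Yes — H and J are d-separated given {F, L, P, Y}.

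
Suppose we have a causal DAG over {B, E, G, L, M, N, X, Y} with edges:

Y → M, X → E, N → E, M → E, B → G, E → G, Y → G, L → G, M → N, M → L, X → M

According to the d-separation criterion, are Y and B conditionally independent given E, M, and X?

Enumerating the 5 paths from Y to B and testing each for blocking by {E, M, X}:
Path 1: Y → G ← B
  G is a collider here and neither G nor any of its descendants is conditioned on, so the collider stays closed — the path is blocked at G.
Path 2: Y → M → N → E → G ← B
  M is a chain here and M is conditioned on, so the path is blocked at M.
Path 3: Y → M → L → G ← B
  M is a chain here and M is conditioned on, so the path is blocked at M.
Path 4: Y → M → E → G ← B
  M is a chain here and M is conditioned on, so the path is blocked at M.
Path 5: Y → M ← X → E → G ← B
  X is a fork here and X is conditioned on, so the path is blocked at X.
Every path is blocked, so Y and B are d-separated given {E, M, X}.

Yes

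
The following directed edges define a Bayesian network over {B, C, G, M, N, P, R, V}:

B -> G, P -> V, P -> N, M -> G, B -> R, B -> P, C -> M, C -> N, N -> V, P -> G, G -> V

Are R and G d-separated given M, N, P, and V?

No

6 paths connect R and G; each must be blocked for d-separation to hold:
Path 1: R ← B → G
  B is a fork and B is not conditioned on — no node blocks this path, so it is active.
Path 2: R ← B → P → V ← G
  P is a chain here and P is conditioned on, so the path is blocked at P.
Path 3: R ← B → P → V ← N ← C → M → G
  P is a chain here and P is conditioned on, so the path is blocked at P.
Path 4: R ← B → P → G
  P is a chain here and P is conditioned on, so the path is blocked at P.
Path 5: R ← B → P → N ← C → M → G
  P is a chain here and P is conditioned on, so the path is blocked at P.
Path 6: R ← B → P → N → V ← G
  P is a chain here and P is conditioned on, so the path is blocked at P.
Since the path R ← B → G is active, R and G are not d-separated given {M, N, P, V}.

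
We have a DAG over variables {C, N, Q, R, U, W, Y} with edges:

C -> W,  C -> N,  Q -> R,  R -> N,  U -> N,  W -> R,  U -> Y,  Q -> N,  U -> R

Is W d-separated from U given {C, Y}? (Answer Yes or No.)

Yes

6 paths connect W and U; each must be blocked for d-separation to hold:
  1. W → R ← U — R:collider[blocks] ⇒ blocked
  2. W → R ← Q → N ← U — R:collider[blocks]; Q:fork[open]; N:collider[blocks] ⇒ blocked
  3. W → R → N ← U — R:chain[open]; N:collider[blocks] ⇒ blocked
  4. W ← C → N ← U — C:fork[blocks]; N:collider[blocks] ⇒ blocked
  5. W ← C → N ← Q → R ← U — C:fork[blocks]; N:collider[blocks]; Q:fork[open]; R:collider[blocks] ⇒ blocked
  6. W ← C → N ← R ← U — C:fork[blocks]; N:collider[blocks]; R:chain[open] ⇒ blocked
Every path is blocked, so W and U are d-separated given {C, Y}.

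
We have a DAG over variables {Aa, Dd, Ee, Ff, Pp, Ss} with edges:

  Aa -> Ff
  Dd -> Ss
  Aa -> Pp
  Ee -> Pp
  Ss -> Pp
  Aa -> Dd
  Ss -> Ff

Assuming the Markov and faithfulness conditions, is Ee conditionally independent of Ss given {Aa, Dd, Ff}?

Yes

We examine all 3 paths between Ee and Ss:
Path 1: Ee → Pp ← Ss
  Pp is a collider here and neither Pp nor any of its descendants is conditioned on, so the collider stays closed — the path is blocked at Pp.
Path 2: Ee → Pp ← Aa → Dd → Ss
  Pp is a collider here and neither Pp nor any of its descendants is conditioned on, so the collider stays closed — the path is blocked at Pp.
Path 3: Ee → Pp ← Aa → Ff ← Ss
  Pp is a collider here and neither Pp nor any of its descendants is conditioned on, so the collider stays closed — the path is blocked at Pp.
Every path is blocked, so Ee and Ss are d-separated given {Aa, Dd, Ff}.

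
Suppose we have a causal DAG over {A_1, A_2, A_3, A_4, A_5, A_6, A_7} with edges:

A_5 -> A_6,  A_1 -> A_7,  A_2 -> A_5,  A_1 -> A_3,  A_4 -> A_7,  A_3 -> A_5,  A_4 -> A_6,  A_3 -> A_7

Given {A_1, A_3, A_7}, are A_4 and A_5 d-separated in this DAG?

Yes

Enumerating the 3 paths from A_4 to A_5 and testing each for blocking by {A_1, A_3, A_7}:
  1. A_4 → A_6 ← A_5 — A_6:collider[blocks] ⇒ blocked
  2. A_4 → A_7 ← A_1 → A_3 → A_5 — A_7:collider[open]; A_1:fork[blocks]; A_3:chain[blocks] ⇒ blocked
  3. A_4 → A_7 ← A_3 → A_5 — A_7:collider[open]; A_3:fork[blocks] ⇒ blocked
Every path is blocked, so A_4 and A_5 are d-separated given {A_1, A_3, A_7}.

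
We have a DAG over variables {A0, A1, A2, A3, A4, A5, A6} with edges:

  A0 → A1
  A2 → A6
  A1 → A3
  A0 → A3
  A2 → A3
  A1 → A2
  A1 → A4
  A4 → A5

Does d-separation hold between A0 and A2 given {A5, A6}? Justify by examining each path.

No — A0 and A2 are not d-separated given {A5, A6}.

We examine all 4 paths between A0 and A2:
Path 1: A0 → A1 → A3 ← A2
  A3 is a collider here and neither A3 nor any of its descendants is conditioned on, so the collider stays closed — the path is blocked at A3.
Path 2: A0 → A1 → A2
  A1 is a chain and A1 is not conditioned on — no node blocks this path, so it is active.
Path 3: A0 → A3 ← A1 → A2
  A3 is a collider here and neither A3 nor any of its descendants is conditioned on, so the collider stays closed — the path is blocked at A3.
Path 4: A0 → A3 ← A2
  A3 is a collider here and neither A3 nor any of its descendants is conditioned on, so the collider stays closed — the path is blocked at A3.
Since the path A0 → A1 → A2 is active, A0 and A2 are not d-separated given {A5, A6}.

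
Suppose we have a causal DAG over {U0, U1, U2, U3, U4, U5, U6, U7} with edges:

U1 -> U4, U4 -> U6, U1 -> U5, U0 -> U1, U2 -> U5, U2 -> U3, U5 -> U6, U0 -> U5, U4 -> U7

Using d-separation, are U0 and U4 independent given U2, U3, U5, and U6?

Enumerating the 4 paths from U0 to U4 and testing each for blocking by {U2, U3, U5, U6}:
  1. U0 → U5 → U6 ← U4 — U5:chain[blocks]; U6:collider[open] ⇒ blocked
  2. U0 → U5 ← U1 → U4 — U5:collider[open]; U1:fork[open] ⇒ active
  3. U0 → U1 → U5 → U6 ← U4 — U1:chain[open]; U5:chain[blocks]; U6:collider[open] ⇒ blocked
  4. U0 → U1 → U4 — U1:chain[open] ⇒ active
Because an active path exists, U0 and U4 are not d-separated.

No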